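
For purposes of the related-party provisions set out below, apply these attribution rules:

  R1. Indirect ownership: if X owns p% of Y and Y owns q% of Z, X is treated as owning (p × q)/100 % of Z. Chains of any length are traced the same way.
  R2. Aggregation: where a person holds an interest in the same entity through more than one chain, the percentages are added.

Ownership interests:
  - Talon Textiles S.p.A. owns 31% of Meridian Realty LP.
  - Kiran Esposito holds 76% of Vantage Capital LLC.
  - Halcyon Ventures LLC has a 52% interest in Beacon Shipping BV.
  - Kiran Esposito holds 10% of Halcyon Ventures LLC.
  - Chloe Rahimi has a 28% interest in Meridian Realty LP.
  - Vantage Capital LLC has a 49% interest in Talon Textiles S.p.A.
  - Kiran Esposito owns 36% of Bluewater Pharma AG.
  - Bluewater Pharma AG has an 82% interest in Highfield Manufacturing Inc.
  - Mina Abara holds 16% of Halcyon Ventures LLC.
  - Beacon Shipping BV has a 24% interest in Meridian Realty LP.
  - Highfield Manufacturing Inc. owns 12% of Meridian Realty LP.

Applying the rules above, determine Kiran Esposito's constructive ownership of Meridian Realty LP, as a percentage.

16.3348%

Chain via Vantage Capital LLC → Talon Textiles S.p.A. (R1): 76% × 49% × 31% = 11.5444% of Meridian Realty LP.
Chain via Bluewater Pharma AG → Highfield Manufacturing Inc. (R1): 36% × 82% × 12% = 3.5424% of Meridian Realty LP.
Chain via Halcyon Ventures LLC → Beacon Shipping BV (R1): 10% × 52% × 24% = 1.248% of Meridian Realty LP.
Aggregating (R2): 11.5444% + 3.5424% + 1.248% = 16.3348%.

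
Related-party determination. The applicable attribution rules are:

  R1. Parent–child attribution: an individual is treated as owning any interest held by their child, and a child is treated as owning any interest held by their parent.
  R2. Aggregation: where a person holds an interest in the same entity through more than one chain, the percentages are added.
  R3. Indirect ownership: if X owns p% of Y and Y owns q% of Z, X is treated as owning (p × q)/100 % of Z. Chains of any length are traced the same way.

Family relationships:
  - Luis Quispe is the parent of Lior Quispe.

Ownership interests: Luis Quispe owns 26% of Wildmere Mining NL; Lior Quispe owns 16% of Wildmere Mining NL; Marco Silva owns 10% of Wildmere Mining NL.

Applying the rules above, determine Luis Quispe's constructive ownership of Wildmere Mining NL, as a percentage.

42%

By parent–child attribution (R1), Luis Quispe is treated as also owning Lior Quispe's interest in Wildmere Mining NL, giving 26% + 16% = 42%.
Direct interest in Wildmere Mining NL: 42%.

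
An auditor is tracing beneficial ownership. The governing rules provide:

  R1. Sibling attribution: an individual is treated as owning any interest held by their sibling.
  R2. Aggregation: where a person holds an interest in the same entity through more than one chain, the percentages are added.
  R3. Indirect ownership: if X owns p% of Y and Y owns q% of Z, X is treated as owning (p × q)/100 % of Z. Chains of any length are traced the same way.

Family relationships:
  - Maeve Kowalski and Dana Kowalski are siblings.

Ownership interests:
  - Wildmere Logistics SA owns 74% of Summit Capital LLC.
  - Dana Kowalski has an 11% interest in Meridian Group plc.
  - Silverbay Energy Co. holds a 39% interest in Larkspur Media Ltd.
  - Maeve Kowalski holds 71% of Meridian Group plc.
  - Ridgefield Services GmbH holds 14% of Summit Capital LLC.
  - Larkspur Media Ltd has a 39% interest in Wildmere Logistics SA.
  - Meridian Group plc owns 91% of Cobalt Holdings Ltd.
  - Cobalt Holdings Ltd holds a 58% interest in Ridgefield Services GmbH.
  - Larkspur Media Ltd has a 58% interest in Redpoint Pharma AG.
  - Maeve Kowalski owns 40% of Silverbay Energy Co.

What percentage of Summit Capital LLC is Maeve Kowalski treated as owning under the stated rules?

By sibling attribution (R1), Maeve Kowalski is treated as also owning Dana Kowalski's interest in Meridian Group plc, giving 71% + 11% = 82%.
Chain via Meridian Group plc → Cobalt Holdings Ltd → Ridgefield Services GmbH (R3): 82% × 91% × 58% × 14% = 6.059144% of Summit Capital LLC.
Chain via Silverbay Energy Co. → Larkspur Media Ltd → Wildmere Logistics SA (R3): 40% × 39% × 39% × 74% = 4.50216% of Summit Capital LLC.
Aggregating (R2): 6.059144% + 4.50216% = 10.561304%.

10.561304%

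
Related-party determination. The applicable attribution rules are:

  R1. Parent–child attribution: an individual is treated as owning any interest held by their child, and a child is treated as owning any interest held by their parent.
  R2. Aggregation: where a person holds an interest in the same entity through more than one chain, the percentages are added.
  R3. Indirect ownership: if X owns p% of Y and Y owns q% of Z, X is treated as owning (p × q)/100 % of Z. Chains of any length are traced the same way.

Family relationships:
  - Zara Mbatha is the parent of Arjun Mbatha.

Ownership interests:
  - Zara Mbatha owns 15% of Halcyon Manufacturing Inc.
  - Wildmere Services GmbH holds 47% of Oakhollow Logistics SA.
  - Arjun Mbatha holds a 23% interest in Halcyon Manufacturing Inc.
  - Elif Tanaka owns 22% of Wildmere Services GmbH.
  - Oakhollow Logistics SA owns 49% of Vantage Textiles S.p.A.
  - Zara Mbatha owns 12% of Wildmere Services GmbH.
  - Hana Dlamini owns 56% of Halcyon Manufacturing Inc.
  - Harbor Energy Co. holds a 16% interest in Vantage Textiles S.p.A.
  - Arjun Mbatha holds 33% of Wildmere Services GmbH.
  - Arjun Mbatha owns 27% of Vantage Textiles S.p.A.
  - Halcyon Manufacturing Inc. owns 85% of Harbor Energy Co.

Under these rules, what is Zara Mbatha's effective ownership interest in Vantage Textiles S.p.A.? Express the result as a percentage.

By parent–child attribution (R1), Zara Mbatha is treated as also owning Arjun Mbatha's interest in Wildmere Services GmbH, giving 12% + 33% = 45%.
By parent–child attribution (R1), Zara Mbatha is treated as also owning Arjun Mbatha's interest in Halcyon Manufacturing Inc, giving 15% + 23% = 38%.
By parent–child attribution (R1), Zara Mbatha is treated as owning Arjun Mbatha's 27% interest in Vantage Textiles S.p.A.
Chain via Wildmere Services GmbH → Oakhollow Logistics SA (R3): 45% × 47% × 49% = 10.3635% of Vantage Textiles S.p.A.
Chain via Halcyon Manufacturing Inc. → Harbor Energy Co. (R3): 38% × 85% × 16% = 5.168% of Vantage Textiles S.p.A.
Direct interest in Vantage Textiles S.p.A: 27%.
Aggregating (R2): 10.3635% + 5.168% + 27% = 42.5315%.

42.5315%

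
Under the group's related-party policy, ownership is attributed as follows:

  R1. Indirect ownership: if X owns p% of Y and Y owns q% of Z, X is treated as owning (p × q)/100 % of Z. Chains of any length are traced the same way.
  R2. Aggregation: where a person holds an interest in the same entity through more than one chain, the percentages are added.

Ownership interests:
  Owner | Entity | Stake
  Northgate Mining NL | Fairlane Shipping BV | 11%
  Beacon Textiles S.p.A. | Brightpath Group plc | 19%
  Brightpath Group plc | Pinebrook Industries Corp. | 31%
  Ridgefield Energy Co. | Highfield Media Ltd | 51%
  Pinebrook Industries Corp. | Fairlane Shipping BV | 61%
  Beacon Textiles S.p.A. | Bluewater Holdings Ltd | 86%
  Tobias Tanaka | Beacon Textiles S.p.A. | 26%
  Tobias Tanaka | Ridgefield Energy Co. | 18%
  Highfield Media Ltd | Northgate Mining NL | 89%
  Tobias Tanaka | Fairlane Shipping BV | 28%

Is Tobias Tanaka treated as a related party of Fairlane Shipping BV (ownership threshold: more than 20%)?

Yes

Chain via Ridgefield Energy Co. → Highfield Media Ltd → Northgate Mining NL (R1): 18% × 51% × 89% × 11% = 0.898722% of Fairlane Shipping BV.
Chain via Beacon Textiles S.p.A. → Brightpath Group plc → Pinebrook Industries Corp. (R1): 26% × 19% × 31% × 61% = 0.934154% of Fairlane Shipping BV.
Direct interest in Fairlane Shipping BV: 28%.
Aggregating (R2): 0.898722% + 0.934154% + 28% = 29.832876%.
29.832876% exceeds the 20% threshold, so Tobias is a related party to Fairlane Shipping BV.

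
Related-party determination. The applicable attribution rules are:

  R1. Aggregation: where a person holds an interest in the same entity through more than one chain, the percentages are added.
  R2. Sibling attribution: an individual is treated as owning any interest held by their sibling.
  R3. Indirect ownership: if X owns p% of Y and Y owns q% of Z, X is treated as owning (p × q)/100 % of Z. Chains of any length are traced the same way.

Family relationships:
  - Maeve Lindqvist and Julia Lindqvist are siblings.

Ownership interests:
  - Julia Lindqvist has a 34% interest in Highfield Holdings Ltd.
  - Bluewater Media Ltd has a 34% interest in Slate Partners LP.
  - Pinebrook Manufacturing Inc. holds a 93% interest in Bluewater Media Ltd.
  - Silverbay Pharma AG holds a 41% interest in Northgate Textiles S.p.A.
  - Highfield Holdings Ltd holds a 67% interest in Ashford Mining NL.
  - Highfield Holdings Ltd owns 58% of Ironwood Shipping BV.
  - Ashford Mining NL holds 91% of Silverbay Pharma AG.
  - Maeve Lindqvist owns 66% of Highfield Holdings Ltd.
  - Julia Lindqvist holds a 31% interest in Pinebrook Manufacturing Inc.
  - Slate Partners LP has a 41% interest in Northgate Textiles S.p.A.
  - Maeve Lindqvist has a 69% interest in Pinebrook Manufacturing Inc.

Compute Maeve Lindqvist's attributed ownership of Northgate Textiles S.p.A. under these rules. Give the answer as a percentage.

By sibling attribution (R2), Maeve Lindqvist is treated as also owning Julia Lindqvist's interest in Pinebrook Manufacturing Inc, giving 69% + 31% = 100%.
By sibling attribution (R2), Maeve Lindqvist is treated as also owning Julia Lindqvist's interest in Highfield Holdings Ltd, giving 66% + 34% = 100%.
Chain via Pinebrook Manufacturing Inc. → Bluewater Media Ltd → Slate Partners LP (R3): 100% × 93% × 34% × 41% = 12.9642% of Northgate Textiles S.p.A.
Chain via Highfield Holdings Ltd → Ashford Mining NL → Silverbay Pharma AG (R3): 100% × 67% × 91% × 41% = 24.9977% of Northgate Textiles S.p.A.
Aggregating (R1): 12.9642% + 24.9977% = 37.9619%.

37.9619%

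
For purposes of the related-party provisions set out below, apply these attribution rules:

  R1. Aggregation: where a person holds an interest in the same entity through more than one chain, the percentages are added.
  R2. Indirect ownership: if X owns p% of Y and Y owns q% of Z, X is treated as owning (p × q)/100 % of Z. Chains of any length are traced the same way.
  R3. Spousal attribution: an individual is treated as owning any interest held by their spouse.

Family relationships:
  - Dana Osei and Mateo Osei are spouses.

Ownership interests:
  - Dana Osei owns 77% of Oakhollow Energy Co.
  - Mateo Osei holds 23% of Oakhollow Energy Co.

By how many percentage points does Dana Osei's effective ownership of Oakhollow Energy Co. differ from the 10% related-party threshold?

By spousal attribution (R3), Dana Osei is treated as also owning Mateo Osei's interest in Oakhollow Energy Co, giving 77% + 23% = 100%.
Direct interest in Oakhollow Energy Co: 100%.
100% exceeds the 10% threshold by 90 percentage points.

90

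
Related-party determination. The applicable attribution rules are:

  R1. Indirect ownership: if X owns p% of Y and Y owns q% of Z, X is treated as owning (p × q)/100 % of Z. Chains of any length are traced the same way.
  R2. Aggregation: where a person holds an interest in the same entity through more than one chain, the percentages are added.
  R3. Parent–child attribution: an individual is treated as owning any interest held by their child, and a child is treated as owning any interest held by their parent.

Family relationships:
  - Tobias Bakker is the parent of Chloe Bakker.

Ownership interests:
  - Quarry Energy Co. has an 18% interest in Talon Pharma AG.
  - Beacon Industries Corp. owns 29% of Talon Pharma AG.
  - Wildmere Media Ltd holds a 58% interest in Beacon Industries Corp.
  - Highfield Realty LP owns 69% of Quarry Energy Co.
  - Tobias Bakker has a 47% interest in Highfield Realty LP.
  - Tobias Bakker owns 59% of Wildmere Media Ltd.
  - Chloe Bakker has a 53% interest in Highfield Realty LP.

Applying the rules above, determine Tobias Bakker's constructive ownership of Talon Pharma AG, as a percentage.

22.3438%

By parent–child attribution (R3), Tobias Bakker is treated as also owning Chloe Bakker's interest in Highfield Realty LP, giving 47% + 53% = 100%.
Chain via Highfield Realty LP → Quarry Energy Co. (R1): 100% × 69% × 18% = 12.42% of Talon Pharma AG.
Chain via Wildmere Media Ltd → Beacon Industries Corp. (R1): 59% × 58% × 29% = 9.9238% of Talon Pharma AG.
Aggregating (R2): 12.42% + 9.9238% = 22.3438%.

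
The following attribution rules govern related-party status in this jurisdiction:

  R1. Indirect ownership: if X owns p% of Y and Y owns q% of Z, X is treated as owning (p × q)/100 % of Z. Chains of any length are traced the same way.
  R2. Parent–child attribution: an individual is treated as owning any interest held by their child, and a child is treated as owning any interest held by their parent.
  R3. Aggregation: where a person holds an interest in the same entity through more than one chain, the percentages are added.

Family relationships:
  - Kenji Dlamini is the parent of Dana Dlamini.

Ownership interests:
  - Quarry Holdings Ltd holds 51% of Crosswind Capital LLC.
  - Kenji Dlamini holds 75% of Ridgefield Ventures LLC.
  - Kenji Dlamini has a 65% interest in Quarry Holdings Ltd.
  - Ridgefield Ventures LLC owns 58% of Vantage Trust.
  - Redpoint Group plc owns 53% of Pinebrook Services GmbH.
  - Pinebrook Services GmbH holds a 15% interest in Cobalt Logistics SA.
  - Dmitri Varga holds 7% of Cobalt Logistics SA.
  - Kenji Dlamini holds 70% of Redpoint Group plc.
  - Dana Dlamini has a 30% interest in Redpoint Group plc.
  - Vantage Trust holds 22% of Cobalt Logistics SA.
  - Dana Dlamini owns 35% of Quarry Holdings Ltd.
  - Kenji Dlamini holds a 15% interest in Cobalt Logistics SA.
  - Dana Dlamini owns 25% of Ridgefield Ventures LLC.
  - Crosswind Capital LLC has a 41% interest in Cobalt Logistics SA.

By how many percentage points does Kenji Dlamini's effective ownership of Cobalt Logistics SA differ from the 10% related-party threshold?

46.62

By parent–child attribution (R2), Kenji Dlamini is treated as also owning Dana Dlamini's interest in Quarry Holdings Ltd, giving 65% + 35% = 100%.
By parent–child attribution (R2), Kenji Dlamini is treated as also owning Dana Dlamini's interest in Ridgefield Ventures LLC, giving 75% + 25% = 100%.
By parent–child attribution (R2), Kenji Dlamini is treated as also owning Dana Dlamini's interest in Redpoint Group plc, giving 70% + 30% = 100%.
Chain via Quarry Holdings Ltd → Crosswind Capital LLC (R1): 100% × 51% × 41% = 20.91% of Cobalt Logistics SA.
Chain via Ridgefield Ventures LLC → Vantage Trust (R1): 100% × 58% × 22% = 12.76% of Cobalt Logistics SA.
Chain via Redpoint Group plc → Pinebrook Services GmbH (R1): 100% × 53% × 15% = 7.95% of Cobalt Logistics SA.
Direct interest in Cobalt Logistics SA: 15%.
Aggregating (R3): 20.91% + 12.76% + 7.95% + 15% = 56.62%.
56.62% exceeds the 10% threshold by 46.62 percentage points.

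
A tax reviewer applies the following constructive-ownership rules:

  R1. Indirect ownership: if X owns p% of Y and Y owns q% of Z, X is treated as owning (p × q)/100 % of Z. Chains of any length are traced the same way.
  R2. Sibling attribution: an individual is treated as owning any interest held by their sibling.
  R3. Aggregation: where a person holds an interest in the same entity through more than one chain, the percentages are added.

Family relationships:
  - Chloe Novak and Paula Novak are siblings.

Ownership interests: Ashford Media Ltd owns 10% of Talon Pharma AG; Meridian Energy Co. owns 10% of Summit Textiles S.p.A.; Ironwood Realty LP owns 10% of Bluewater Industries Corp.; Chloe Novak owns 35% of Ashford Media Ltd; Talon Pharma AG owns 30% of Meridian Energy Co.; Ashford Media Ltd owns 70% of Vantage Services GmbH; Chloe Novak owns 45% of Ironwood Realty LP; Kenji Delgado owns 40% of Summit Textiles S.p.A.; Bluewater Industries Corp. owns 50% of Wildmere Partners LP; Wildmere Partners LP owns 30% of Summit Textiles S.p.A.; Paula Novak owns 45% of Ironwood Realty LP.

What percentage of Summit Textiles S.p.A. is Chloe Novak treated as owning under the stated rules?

By sibling attribution (R2), Chloe Novak is treated as also owning Paula Novak's interest in Ironwood Realty LP, giving 45% + 45% = 90%.
Chain via Ashford Media Ltd → Talon Pharma AG → Meridian Energy Co. (R1): 35% × 10% × 30% × 10% = 0.105% of Summit Textiles S.p.A.
Chain via Ironwood Realty LP → Bluewater Industries Corp. → Wildmere Partners LP (R1): 90% × 10% × 50% × 30% = 1.35% of Summit Textiles S.p.A.
Aggregating (R3): 0.105% + 1.35% = 1.455%.

1.455%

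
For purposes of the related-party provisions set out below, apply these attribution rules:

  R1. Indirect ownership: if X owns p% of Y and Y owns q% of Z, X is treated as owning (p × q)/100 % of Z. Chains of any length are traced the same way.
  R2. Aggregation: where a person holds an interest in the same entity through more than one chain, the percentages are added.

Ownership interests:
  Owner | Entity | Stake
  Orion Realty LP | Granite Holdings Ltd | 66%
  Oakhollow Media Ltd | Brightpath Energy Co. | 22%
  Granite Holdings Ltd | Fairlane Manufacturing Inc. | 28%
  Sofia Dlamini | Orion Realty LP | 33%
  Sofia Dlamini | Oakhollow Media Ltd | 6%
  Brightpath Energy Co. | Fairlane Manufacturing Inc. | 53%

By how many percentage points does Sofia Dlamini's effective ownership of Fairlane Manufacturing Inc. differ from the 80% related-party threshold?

Chain via Orion Realty LP → Granite Holdings Ltd (R1): 33% × 66% × 28% = 6.0984% of Fairlane Manufacturing Inc.
Chain via Oakhollow Media Ltd → Brightpath Energy Co. (R1): 6% × 22% × 53% = 0.6996% of Fairlane Manufacturing Inc.
Aggregating (R2): 6.0984% + 0.6996% = 6.798%.
6.798% falls short of the 80% threshold by 73.202 percentage points.

73.202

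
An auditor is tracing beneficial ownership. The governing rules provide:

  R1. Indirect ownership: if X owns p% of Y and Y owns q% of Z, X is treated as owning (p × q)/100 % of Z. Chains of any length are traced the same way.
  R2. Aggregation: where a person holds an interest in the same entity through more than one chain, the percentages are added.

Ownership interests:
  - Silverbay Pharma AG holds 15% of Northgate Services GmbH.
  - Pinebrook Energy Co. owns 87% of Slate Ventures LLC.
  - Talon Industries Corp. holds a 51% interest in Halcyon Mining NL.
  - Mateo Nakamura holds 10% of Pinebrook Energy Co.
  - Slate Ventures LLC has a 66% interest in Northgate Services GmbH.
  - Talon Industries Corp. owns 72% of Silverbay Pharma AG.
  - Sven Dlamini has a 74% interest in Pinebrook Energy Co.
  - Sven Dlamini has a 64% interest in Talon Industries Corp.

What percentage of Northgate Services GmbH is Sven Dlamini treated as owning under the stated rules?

Chain via Talon Industries Corp. → Silverbay Pharma AG (R1): 64% × 72% × 15% = 6.912% of Northgate Services GmbH.
Chain via Pinebrook Energy Co. → Slate Ventures LLC (R1): 74% × 87% × 66% = 42.4908% of Northgate Services GmbH.
Aggregating (R2): 6.912% + 42.4908% = 49.4028%.

49.4028%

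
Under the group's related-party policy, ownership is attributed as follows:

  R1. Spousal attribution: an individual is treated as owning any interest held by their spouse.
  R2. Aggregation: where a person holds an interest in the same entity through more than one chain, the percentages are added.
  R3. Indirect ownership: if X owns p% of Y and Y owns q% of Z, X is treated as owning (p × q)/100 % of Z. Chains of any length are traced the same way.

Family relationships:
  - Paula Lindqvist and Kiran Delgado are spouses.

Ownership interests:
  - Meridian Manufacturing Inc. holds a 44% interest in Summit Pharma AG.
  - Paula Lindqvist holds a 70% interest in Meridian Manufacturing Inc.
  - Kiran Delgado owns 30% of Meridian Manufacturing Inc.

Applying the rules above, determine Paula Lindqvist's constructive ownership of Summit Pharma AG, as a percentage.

By spousal attribution (R1), Paula Lindqvist is treated as also owning Kiran Delgado's interest in Meridian Manufacturing Inc, giving 70% + 30% = 100%.
Chain via Meridian Manufacturing Inc. (R3): 100% × 44% = 44% of Summit Pharma AG.

44%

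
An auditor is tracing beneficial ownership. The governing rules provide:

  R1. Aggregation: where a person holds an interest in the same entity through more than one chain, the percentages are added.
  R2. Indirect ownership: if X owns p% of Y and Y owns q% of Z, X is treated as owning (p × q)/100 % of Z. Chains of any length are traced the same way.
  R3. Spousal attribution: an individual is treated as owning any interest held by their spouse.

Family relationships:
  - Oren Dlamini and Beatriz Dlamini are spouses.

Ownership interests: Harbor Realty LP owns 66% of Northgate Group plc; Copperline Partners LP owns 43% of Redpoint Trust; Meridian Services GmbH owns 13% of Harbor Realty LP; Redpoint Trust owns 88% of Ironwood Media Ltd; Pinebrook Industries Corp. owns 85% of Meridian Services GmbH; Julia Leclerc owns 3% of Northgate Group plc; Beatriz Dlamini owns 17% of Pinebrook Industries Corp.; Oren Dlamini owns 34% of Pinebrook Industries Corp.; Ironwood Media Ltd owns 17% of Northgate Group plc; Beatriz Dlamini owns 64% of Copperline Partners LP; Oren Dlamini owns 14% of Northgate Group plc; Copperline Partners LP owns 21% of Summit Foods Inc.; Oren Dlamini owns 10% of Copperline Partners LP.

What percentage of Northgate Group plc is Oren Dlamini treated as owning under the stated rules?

22.479702%

By spousal attribution (R3), Oren Dlamini is treated as also owning Beatriz Dlamini's interest in Pinebrook Industries Corp, giving 34% + 17% = 51%.
By spousal attribution (R3), Oren Dlamini is treated as also owning Beatriz Dlamini's interest in Copperline Partners LP, giving 10% + 64% = 74%.
Chain via Pinebrook Industries Corp. → Meridian Services GmbH → Harbor Realty LP (R2): 51% × 85% × 13% × 66% = 3.71943% of Northgate Group plc.
Chain via Copperline Partners LP → Redpoint Trust → Ironwood Media Ltd (R2): 74% × 43% × 88% × 17% = 4.760272% of Northgate Group plc.
Direct interest in Northgate Group plc: 14%.
Aggregating (R1): 3.71943% + 4.760272% + 14% = 22.479702%.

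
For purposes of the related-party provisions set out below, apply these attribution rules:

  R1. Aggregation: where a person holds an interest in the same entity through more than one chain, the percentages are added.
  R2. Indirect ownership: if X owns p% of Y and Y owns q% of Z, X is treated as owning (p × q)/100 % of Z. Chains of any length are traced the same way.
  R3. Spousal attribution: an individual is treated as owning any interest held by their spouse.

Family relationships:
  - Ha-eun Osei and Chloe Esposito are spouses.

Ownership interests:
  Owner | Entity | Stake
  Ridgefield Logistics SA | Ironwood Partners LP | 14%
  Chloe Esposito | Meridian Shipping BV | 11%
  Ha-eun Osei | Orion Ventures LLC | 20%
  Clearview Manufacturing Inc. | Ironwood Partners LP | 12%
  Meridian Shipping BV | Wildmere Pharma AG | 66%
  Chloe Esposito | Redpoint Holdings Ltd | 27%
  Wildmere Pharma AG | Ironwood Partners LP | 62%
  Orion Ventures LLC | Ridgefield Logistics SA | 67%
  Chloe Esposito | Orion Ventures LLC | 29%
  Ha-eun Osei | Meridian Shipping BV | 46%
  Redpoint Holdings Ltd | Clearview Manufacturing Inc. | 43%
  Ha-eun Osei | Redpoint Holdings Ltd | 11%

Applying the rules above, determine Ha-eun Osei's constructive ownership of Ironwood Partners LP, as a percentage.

By spousal attribution (R3), Ha-eun Osei is treated as also owning Chloe Esposito's interest in Orion Ventures LLC, giving 20% + 29% = 49%.
By spousal attribution (R3), Ha-eun Osei is treated as also owning Chloe Esposito's interest in Meridian Shipping BV, giving 46% + 11% = 57%.
By spousal attribution (R3), Ha-eun Osei is treated as also owning Chloe Esposito's interest in Redpoint Holdings Ltd, giving 11% + 27% = 38%.
Chain via Orion Ventures LLC → Ridgefield Logistics SA (R2): 49% × 67% × 14% = 4.5962% of Ironwood Partners LP.
Chain via Meridian Shipping BV → Wildmere Pharma AG (R2): 57% × 66% × 62% = 23.3244% of Ironwood Partners LP.
Chain via Redpoint Holdings Ltd → Clearview Manufacturing Inc. (R2): 38% × 43% × 12% = 1.9608% of Ironwood Partners LP.
Aggregating (R1): 4.5962% + 23.3244% + 1.9608% = 29.8814%.

29.8814%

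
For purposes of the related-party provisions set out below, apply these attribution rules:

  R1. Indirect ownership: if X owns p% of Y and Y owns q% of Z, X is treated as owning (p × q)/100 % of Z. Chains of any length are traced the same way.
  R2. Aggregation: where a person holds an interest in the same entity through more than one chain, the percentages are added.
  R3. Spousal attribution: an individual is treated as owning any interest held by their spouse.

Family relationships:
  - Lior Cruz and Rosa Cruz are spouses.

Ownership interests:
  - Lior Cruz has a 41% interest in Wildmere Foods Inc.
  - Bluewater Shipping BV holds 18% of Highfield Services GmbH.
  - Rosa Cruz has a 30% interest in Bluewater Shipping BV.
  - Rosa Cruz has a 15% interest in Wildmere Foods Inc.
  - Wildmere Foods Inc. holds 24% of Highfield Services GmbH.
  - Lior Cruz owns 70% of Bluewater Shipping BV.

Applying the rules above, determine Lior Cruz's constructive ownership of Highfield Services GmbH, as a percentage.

31.44%

By spousal attribution (R3), Lior Cruz is treated as also owning Rosa Cruz's interest in Wildmere Foods Inc, giving 41% + 15% = 56%.
By spousal attribution (R3), Lior Cruz is treated as also owning Rosa Cruz's interest in Bluewater Shipping BV, giving 70% + 30% = 100%.
Chain via Wildmere Foods Inc. (R1): 56% × 24% = 13.44% of Highfield Services GmbH.
Chain via Bluewater Shipping BV (R1): 100% × 18% = 18% of Highfield Services GmbH.
Aggregating (R2): 13.44% + 18% = 31.44%.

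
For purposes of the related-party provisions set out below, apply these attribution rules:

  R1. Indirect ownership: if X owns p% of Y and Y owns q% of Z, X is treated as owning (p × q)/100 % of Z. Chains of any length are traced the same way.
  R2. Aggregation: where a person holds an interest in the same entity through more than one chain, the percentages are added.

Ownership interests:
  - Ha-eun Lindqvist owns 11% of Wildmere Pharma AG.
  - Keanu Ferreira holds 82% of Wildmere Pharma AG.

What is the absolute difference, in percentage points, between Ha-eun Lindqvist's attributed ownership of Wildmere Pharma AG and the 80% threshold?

Direct interest in Wildmere Pharma AG: 11%.
11% falls short of the 80% threshold by 69 percentage points.

69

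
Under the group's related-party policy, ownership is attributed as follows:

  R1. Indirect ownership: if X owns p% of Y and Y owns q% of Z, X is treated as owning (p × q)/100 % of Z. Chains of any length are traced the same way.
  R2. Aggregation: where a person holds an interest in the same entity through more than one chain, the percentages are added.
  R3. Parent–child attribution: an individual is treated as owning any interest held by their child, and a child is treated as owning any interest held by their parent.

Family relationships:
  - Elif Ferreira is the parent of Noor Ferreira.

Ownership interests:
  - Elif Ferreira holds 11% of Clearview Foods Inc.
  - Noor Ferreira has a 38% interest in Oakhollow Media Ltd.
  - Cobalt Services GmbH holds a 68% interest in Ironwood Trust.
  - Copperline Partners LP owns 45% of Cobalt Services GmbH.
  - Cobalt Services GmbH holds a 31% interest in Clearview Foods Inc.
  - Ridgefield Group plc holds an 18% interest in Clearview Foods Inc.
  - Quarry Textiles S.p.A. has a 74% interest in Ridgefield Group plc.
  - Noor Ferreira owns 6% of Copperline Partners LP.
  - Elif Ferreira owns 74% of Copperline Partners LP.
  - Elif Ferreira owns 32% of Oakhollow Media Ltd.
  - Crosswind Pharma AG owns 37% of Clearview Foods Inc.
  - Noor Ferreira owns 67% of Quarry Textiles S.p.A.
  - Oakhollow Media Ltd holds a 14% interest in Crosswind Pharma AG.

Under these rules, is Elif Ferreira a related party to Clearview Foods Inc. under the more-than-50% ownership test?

By parent–child attribution (R3), Elif Ferreira is treated as also owning Noor Ferreira's interest in Oakhollow Media Ltd, giving 32% + 38% = 70%.
By parent–child attribution (R3), Elif Ferreira is treated as also owning Noor Ferreira's interest in Copperline Partners LP, giving 74% + 6% = 80%.
By parent–child attribution (R3), Elif Ferreira is treated as owning Noor Ferreira's 67% interest in Quarry Textiles S.p.A.
Chain via Oakhollow Media Ltd → Crosswind Pharma AG (R1): 70% × 14% × 37% = 3.626% of Clearview Foods Inc.
Chain via Copperline Partners LP → Cobalt Services GmbH (R1): 80% × 45% × 31% = 11.16% of Clearview Foods Inc.
Direct interest in Clearview Foods Inc: 11%.
Chain via Quarry Textiles S.p.A. → Ridgefield Group plc (R1): 67% × 74% × 18% = 8.9244% of Clearview Foods Inc.
Aggregating (R2): 3.626% + 11.16% + 11% + 8.9244% = 34.7104%.
34.7104% does not exceed the 50% threshold, so Elif is not a related party to Clearview Foods Inc.

No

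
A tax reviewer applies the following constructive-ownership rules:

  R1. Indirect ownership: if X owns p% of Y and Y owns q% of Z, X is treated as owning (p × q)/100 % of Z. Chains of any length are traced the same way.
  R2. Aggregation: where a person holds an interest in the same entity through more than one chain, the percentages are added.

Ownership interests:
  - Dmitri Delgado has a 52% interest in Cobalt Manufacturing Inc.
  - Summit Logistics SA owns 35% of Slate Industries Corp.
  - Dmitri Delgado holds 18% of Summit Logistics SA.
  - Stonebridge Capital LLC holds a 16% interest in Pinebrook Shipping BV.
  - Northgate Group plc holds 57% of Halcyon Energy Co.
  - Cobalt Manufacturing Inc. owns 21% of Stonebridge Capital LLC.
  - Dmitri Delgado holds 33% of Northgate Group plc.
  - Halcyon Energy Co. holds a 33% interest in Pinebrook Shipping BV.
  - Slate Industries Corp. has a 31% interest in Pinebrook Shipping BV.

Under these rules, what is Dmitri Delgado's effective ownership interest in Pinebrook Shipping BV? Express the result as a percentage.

9.9075%

Chain via Summit Logistics SA → Slate Industries Corp. (R1): 18% × 35% × 31% = 1.953% of Pinebrook Shipping BV.
Chain via Cobalt Manufacturing Inc. → Stonebridge Capital LLC (R1): 52% × 21% × 16% = 1.7472% of Pinebrook Shipping BV.
Chain via Northgate Group plc → Halcyon Energy Co. (R1): 33% × 57% × 33% = 6.2073% of Pinebrook Shipping BV.
Aggregating (R2): 1.953% + 1.7472% + 6.2073% = 9.9075%.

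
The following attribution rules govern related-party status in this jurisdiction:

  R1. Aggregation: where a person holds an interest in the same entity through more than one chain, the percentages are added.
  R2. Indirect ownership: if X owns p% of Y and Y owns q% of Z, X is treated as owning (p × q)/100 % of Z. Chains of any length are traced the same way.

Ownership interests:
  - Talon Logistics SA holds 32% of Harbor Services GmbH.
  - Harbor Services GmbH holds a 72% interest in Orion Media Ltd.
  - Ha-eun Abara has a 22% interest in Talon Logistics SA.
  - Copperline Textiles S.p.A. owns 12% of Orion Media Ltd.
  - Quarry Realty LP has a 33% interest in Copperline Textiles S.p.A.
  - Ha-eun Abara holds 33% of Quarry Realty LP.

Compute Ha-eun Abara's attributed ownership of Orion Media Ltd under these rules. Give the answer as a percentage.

Chain via Quarry Realty LP → Copperline Textiles S.p.A. (R2): 33% × 33% × 12% = 1.3068% of Orion Media Ltd.
Chain via Talon Logistics SA → Harbor Services GmbH (R2): 22% × 32% × 72% = 5.0688% of Orion Media Ltd.
Aggregating (R1): 1.3068% + 5.0688% = 6.3756%.

6.3756%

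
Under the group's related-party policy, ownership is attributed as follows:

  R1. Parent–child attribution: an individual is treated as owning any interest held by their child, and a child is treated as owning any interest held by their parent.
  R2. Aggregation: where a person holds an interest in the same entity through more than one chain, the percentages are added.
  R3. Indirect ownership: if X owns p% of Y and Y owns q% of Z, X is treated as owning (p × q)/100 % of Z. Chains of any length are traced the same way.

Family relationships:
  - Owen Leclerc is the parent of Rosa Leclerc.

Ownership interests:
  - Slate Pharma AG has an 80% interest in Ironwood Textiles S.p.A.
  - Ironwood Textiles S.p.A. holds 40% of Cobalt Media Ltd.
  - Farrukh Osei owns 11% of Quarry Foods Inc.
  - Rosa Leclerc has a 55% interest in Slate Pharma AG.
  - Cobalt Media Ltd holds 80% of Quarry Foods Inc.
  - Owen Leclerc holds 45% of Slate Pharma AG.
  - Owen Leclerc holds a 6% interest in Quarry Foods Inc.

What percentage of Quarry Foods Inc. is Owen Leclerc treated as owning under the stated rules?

31.6%

By parent–child attribution (R1), Owen Leclerc is treated as also owning Rosa Leclerc's interest in Slate Pharma AG, giving 45% + 55% = 100%.
Chain via Slate Pharma AG → Ironwood Textiles S.p.A. → Cobalt Media Ltd (R3): 100% × 80% × 40% × 80% = 25.6% of Quarry Foods Inc.
Direct interest in Quarry Foods Inc: 6%.
Aggregating (R2): 25.6% + 6% = 31.6%.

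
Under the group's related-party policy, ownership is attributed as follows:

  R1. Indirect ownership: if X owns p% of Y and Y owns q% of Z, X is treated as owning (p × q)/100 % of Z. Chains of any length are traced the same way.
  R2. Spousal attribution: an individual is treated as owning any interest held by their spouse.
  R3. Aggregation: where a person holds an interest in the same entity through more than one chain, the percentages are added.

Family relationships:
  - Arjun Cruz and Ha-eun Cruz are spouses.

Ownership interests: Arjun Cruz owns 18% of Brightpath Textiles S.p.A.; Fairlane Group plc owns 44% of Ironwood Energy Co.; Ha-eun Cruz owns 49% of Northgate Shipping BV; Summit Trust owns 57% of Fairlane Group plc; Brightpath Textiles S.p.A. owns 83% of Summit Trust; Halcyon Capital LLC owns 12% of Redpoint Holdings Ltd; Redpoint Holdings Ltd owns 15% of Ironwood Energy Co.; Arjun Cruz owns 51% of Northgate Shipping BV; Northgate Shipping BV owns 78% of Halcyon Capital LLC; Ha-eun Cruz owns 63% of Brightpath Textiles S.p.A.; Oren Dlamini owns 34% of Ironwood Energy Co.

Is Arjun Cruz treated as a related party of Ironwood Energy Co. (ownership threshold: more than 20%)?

By spousal attribution (R2), Arjun Cruz is treated as also owning Ha-eun Cruz's interest in Brightpath Textiles S.p.A, giving 18% + 63% = 81%.
By spousal attribution (R2), Arjun Cruz is treated as also owning Ha-eun Cruz's interest in Northgate Shipping BV, giving 51% + 49% = 100%.
Chain via Brightpath Textiles S.p.A. → Summit Trust → Fairlane Group plc (R1): 81% × 83% × 57% × 44% = 16.861284% of Ironwood Energy Co.
Chain via Northgate Shipping BV → Halcyon Capital LLC → Redpoint Holdings Ltd (R1): 100% × 78% × 12% × 15% = 1.404% of Ironwood Energy Co.
Aggregating (R3): 16.861284% + 1.404% = 18.265284%.
18.265284% does not exceed the 20% threshold, so Arjun is not a related party to Ironwood Energy Co.

No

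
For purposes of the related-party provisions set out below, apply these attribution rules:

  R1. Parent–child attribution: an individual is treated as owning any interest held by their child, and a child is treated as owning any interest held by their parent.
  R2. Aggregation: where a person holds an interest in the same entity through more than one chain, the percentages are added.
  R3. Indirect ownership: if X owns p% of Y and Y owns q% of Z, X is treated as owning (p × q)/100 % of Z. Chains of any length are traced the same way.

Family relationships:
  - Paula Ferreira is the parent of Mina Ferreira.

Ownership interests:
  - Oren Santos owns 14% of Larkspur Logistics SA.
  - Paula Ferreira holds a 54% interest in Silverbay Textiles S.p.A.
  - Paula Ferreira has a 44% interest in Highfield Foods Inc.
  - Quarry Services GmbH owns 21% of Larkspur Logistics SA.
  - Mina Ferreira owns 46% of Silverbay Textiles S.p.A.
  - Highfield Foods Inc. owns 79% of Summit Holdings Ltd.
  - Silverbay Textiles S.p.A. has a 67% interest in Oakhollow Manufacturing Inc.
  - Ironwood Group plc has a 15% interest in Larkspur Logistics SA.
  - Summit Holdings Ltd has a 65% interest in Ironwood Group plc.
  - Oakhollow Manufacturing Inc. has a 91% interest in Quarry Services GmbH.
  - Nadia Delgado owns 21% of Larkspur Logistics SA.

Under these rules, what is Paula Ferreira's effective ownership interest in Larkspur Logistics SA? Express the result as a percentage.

16.1928%

By parent–child attribution (R1), Paula Ferreira is treated as also owning Mina Ferreira's interest in Silverbay Textiles S.p.A, giving 54% + 46% = 100%.
Chain via Highfield Foods Inc. → Summit Holdings Ltd → Ironwood Group plc (R3): 44% × 79% × 65% × 15% = 3.3891% of Larkspur Logistics SA.
Chain via Silverbay Textiles S.p.A. → Oakhollow Manufacturing Inc. → Quarry Services GmbH (R3): 100% × 67% × 91% × 21% = 12.8037% of Larkspur Logistics SA.
Aggregating (R2): 3.3891% + 12.8037% = 16.1928%.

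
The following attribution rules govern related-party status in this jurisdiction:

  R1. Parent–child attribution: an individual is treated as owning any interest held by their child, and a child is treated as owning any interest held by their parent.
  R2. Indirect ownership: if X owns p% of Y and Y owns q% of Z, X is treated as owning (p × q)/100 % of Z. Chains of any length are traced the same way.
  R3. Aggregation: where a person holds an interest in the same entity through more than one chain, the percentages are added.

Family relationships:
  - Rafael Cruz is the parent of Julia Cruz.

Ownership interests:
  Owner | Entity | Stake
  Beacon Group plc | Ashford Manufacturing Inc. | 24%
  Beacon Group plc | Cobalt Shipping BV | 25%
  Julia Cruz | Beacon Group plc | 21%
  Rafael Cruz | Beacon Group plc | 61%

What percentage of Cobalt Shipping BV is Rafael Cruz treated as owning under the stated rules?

By parent–child attribution (R1), Rafael Cruz is treated as also owning Julia Cruz's interest in Beacon Group plc, giving 61% + 21% = 82%.
Chain via Beacon Group plc (R2): 82% × 25% = 20.5% of Cobalt Shipping BV.

20.5%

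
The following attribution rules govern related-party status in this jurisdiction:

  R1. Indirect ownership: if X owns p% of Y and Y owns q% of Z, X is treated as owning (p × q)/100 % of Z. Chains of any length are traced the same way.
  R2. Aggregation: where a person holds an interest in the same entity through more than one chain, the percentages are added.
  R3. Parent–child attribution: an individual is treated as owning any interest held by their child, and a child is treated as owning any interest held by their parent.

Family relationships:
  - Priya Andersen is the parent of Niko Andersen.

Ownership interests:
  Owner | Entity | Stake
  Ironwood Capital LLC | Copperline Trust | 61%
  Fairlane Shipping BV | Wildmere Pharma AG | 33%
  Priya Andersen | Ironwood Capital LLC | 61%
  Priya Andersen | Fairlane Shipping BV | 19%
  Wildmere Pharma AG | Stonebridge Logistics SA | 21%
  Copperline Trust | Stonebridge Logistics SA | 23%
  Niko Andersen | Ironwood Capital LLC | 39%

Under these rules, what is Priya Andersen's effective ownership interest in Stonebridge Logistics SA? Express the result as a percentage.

By parent–child attribution (R3), Priya Andersen is treated as also owning Niko Andersen's interest in Ironwood Capital LLC, giving 61% + 39% = 100%.
Chain via Ironwood Capital LLC → Copperline Trust (R1): 100% × 61% × 23% = 14.03% of Stonebridge Logistics SA.
Chain via Fairlane Shipping BV → Wildmere Pharma AG (R1): 19% × 33% × 21% = 1.3167% of Stonebridge Logistics SA.
Aggregating (R2): 14.03% + 1.3167% = 15.3467%.

15.3467%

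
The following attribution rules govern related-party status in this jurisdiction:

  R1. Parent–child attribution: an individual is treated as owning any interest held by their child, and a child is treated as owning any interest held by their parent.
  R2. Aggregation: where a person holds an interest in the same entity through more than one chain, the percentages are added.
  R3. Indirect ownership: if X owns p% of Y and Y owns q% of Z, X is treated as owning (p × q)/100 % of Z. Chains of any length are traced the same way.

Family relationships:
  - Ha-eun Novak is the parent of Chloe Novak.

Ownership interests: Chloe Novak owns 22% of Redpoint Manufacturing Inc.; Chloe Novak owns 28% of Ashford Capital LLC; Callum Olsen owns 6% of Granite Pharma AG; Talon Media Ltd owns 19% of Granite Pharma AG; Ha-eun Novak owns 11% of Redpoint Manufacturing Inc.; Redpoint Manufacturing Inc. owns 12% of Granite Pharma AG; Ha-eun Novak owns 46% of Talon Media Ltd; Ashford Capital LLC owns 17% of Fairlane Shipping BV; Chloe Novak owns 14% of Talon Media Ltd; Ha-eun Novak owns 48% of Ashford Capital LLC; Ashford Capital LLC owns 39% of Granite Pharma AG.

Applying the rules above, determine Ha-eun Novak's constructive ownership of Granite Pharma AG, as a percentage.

45%

By parent–child attribution (R1), Ha-eun Novak is treated as also owning Chloe Novak's interest in Redpoint Manufacturing Inc, giving 11% + 22% = 33%.
By parent–child attribution (R1), Ha-eun Novak is treated as also owning Chloe Novak's interest in Ashford Capital LLC, giving 48% + 28% = 76%.
By parent–child attribution (R1), Ha-eun Novak is treated as also owning Chloe Novak's interest in Talon Media Ltd, giving 46% + 14% = 60%.
Chain via Redpoint Manufacturing Inc. (R3): 33% × 12% = 3.96% of Granite Pharma AG.
Chain via Ashford Capital LLC (R3): 76% × 39% = 29.64% of Granite Pharma AG.
Chain via Talon Media Ltd (R3): 60% × 19% = 11.4% of Granite Pharma AG.
Aggregating (R2): 3.96% + 29.64% + 11.4% = 45%.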